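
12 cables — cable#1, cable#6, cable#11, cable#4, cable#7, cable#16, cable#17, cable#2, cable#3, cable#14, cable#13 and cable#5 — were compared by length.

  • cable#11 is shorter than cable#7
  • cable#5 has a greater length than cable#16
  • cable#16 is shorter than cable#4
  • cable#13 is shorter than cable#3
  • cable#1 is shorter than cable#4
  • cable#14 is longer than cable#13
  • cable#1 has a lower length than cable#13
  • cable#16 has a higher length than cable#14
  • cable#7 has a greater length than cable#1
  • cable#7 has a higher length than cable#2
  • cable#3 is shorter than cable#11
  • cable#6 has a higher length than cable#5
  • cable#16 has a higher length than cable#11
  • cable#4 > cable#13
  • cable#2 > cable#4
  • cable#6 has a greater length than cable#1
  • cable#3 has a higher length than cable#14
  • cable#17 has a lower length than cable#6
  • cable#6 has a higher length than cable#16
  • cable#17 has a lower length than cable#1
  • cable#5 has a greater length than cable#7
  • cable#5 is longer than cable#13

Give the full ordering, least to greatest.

cable#17 < cable#1 < cable#13 < cable#14 < cable#3 < cable#11 < cable#16 < cable#4 < cable#2 < cable#7 < cable#5 < cable#6

The consecutive links are each given: cable#17 < cable#1; cable#1 < cable#13; cable#13 < cable#14; cable#14 < cable#3; cable#3 < cable#11; cable#11 < cable#16; cable#16 < cable#4; cable#4 < cable#2; cable#2 < cable#7; cable#7 < cable#5; cable#5 < cable#6.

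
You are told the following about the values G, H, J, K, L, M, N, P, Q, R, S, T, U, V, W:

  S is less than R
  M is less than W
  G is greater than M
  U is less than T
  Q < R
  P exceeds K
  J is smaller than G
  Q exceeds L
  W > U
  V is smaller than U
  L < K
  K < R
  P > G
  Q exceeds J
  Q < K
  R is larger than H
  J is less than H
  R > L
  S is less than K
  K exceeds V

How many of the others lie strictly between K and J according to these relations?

Chaining upward from J reaches: Q, G, H, P, R.
Chaining downward from K reaches: S, L, Q, V.
Strictly between J and K are those in both lists: Q — 1 element.

1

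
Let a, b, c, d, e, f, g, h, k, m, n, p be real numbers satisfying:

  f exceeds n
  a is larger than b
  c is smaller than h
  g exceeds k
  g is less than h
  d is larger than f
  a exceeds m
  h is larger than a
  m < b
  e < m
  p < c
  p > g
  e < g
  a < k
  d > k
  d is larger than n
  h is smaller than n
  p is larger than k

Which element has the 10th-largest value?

b

Chaining the given pairs: e < m < b < a < k < g < p < c < h < n < f < d.
Counting 10 from the largest end gives b.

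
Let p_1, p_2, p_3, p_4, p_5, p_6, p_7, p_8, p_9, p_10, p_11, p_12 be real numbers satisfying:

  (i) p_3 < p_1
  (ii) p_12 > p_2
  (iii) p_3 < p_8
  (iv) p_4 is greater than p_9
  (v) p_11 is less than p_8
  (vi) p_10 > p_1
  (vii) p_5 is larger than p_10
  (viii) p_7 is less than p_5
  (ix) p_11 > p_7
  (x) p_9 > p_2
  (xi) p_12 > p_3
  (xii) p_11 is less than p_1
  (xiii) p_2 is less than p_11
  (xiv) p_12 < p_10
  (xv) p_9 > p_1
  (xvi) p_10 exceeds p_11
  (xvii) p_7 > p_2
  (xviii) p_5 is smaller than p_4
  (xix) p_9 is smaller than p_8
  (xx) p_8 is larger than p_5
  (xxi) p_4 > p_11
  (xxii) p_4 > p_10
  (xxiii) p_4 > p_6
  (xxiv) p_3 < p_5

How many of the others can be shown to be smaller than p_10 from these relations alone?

The elements the relations force below p_10 are p_2, p_7, p_3, p_11, p_1, p_12 — no chain reaches any other.
That is 6.

6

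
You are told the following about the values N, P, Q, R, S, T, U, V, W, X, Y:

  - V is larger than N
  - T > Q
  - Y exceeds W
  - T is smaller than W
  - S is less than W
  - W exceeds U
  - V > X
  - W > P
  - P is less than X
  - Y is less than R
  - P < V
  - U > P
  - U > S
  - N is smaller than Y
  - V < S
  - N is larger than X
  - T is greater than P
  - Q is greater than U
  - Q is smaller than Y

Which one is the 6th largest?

U

The consecutive relations fix a unique order: P < X < N < V < S < U < Q < T < W < Y < R.
Counting 6 from the largest end gives U.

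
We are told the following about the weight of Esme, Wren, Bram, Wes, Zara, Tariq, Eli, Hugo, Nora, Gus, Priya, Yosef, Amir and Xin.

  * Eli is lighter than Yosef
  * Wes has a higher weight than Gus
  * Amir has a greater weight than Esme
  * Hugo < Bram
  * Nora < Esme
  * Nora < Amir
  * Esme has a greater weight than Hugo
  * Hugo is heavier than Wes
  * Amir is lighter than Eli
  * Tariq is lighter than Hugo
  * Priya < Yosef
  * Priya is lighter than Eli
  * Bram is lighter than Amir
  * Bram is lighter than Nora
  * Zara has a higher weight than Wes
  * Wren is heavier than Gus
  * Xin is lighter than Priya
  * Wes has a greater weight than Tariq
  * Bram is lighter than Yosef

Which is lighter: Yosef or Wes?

Wes

Wes < Hugo < Bram < Nora < Esme < Amir < Eli < Yosef, by transitivity through Hugo, Bram, Nora, Esme, Amir, Eli.
So Wes < Yosef; Wes is the lighter of the two.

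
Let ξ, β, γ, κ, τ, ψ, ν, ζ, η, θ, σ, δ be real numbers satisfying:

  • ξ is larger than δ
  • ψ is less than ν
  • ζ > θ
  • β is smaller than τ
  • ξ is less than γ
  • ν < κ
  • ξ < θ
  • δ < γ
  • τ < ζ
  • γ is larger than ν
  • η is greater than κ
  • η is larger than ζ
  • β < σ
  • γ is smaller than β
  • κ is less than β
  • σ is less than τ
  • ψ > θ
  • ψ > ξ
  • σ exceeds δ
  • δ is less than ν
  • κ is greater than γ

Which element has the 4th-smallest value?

Piecing the relations together gives one ordering: δ < ξ < θ < ψ < ν < γ < κ < β < σ < τ < ζ < η.
Counting 4 from the smallest end gives ψ.

ψ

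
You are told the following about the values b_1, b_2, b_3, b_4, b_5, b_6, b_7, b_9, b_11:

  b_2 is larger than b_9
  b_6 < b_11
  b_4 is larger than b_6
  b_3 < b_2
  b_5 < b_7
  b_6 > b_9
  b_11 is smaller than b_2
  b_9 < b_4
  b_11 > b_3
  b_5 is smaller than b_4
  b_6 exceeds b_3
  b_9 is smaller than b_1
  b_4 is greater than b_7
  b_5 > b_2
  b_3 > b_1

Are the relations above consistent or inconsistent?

The single ordering b_9 < b_1 < b_3 < b_6 < b_11 < b_2 < b_5 < b_7 < b_4 satisfies every listed relation, so no contradiction arises.

consistent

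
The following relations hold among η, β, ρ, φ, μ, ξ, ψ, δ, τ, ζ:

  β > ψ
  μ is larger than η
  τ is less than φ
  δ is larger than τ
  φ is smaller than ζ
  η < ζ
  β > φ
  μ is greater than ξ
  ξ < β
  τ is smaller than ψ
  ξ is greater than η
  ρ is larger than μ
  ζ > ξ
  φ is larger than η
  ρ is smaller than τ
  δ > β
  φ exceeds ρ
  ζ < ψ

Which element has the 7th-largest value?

ρ

Piecing the relations together gives one ordering: η < ξ < μ < ρ < τ < φ < ζ < ψ < β < δ.
Counting 7 from the largest end gives ρ.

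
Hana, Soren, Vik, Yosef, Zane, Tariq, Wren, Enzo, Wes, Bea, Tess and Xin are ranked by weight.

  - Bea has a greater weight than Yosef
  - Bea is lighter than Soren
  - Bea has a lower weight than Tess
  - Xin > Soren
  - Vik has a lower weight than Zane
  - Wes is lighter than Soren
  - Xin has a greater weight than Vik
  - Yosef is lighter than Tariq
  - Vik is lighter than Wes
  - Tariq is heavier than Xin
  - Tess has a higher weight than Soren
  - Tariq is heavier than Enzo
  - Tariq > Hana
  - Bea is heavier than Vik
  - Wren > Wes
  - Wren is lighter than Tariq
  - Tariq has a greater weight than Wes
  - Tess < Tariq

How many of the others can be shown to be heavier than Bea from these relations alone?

4

The elements the relations force above Bea are Soren, Xin, Tess, Tariq — no chain reaches any other.
That is 4.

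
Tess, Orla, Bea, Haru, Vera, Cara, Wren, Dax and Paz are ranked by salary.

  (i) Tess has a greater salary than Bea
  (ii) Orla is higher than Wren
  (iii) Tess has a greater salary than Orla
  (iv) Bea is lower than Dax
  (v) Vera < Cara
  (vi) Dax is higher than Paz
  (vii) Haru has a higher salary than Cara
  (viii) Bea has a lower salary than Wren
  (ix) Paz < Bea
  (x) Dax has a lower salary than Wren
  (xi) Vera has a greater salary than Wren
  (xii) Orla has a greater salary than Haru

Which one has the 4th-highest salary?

Cara

Chaining the given pairs: Paz < Bea < Dax < Wren < Vera < Cara < Haru < Orla < Tess.
The 4th largest is Cara.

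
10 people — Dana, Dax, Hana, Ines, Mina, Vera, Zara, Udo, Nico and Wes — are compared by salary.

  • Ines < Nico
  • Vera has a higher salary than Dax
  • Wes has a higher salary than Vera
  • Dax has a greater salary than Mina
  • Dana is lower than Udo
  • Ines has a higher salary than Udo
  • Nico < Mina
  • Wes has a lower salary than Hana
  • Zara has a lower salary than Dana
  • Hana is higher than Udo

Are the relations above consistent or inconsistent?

The single ordering Zara < Dana < Udo < Ines < Nico < Mina < Dax < Vera < Wes < Hana satisfies every listed relation, so no contradiction arises.

consistent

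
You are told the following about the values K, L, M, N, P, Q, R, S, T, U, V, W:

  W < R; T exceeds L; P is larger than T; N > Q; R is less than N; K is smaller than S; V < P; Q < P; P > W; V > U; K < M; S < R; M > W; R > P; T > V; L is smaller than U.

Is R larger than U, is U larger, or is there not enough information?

R

U < V < T < P < R, by transitivity through V, T, P.
So R is larger.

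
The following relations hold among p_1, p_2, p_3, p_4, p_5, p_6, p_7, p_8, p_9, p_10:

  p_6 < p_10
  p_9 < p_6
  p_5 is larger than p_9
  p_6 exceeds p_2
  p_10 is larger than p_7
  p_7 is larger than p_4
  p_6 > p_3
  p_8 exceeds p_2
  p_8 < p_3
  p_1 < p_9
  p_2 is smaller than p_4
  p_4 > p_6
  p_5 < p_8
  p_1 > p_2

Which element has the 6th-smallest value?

Piecing the relations together gives one ordering: p_2 < p_1 < p_9 < p_5 < p_8 < p_3 < p_6 < p_4 < p_7 < p_10.
The 6th smallest is p_3.

p_3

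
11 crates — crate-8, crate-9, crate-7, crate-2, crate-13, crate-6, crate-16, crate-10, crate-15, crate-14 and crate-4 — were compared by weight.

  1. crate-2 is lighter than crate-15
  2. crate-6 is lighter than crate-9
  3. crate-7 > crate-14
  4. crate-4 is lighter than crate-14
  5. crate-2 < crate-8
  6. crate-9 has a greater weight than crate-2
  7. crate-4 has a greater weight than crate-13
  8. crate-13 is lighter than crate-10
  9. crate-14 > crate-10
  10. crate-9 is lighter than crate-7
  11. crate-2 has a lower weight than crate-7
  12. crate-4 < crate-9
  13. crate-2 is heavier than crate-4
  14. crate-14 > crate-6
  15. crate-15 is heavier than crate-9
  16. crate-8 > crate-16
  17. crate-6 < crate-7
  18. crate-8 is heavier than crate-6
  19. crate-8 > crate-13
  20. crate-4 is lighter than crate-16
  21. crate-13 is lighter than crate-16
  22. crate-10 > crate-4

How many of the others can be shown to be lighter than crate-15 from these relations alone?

Directly below crate-15: crate-2, crate-9.
One step further: crate-6, crate-4 (4 so far).
One step further: crate-13 (5 so far).
No other element is forced below crate-15 by the given relations, so the count is 5.

5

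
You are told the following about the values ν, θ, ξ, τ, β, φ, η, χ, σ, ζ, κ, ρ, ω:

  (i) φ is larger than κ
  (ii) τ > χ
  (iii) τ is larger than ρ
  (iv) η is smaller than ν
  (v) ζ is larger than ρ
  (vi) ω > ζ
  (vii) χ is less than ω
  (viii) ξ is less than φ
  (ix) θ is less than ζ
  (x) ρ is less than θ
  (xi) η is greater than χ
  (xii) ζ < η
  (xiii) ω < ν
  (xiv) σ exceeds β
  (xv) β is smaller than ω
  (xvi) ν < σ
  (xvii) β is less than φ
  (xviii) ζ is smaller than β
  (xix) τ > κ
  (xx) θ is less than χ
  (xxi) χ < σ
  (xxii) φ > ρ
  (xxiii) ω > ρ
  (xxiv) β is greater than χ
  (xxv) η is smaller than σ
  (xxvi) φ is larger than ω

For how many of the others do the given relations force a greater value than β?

From β the given relations immediately reach ω, φ, σ.
From those, ν — 4 in total.
No other element is forced above β by the given relations, so the count is 4.

4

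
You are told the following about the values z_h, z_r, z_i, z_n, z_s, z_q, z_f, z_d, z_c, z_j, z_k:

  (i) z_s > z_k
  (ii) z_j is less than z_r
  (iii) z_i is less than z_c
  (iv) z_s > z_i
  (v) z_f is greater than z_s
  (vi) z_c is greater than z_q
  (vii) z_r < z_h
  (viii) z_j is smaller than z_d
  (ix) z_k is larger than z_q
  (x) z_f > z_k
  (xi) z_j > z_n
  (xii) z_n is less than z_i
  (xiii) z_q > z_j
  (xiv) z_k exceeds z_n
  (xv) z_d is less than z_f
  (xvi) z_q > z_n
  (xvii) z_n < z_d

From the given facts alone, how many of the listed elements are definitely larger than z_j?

From z_j the given relations immediately reach z_r, z_q, z_d.
From those, z_k, z_h, z_f, z_c — 7 in total.
From those, z_s — 8 in total.
No other element is forced above z_j by the given relations, so the count is 8.

8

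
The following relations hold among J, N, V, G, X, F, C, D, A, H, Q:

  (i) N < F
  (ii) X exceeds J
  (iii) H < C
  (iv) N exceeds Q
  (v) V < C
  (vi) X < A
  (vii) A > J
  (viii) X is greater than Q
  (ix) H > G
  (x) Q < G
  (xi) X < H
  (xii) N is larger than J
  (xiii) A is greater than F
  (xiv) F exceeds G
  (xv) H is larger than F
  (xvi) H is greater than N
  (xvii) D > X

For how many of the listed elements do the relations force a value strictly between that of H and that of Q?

4

Chaining upward from Q reaches: X, N, G, F, A, C, D.
Chaining downward from H reaches: J, X, N, G, F.
Strictly between Q and H are those in both lists: X, N, G, F — 4 elements.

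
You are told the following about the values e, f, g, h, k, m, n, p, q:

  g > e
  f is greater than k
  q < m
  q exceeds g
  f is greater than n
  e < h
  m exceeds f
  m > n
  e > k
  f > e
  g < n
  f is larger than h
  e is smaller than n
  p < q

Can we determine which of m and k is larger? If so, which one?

m

Following the relations from k: k < e < n < f < m.
So m is larger.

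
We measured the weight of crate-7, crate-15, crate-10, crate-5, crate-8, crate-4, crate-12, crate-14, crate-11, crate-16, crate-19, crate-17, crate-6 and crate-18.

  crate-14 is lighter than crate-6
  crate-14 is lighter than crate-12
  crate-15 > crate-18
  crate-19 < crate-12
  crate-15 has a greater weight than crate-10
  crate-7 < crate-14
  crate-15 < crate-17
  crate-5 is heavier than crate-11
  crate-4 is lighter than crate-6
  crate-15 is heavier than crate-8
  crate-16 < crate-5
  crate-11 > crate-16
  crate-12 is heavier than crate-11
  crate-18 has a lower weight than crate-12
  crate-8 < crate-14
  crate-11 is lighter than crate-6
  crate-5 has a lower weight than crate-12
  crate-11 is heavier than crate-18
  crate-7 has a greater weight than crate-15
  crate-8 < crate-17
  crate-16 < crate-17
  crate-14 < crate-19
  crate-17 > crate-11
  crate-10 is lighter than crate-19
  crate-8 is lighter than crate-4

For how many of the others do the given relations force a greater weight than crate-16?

5

Directly above crate-16: crate-11, crate-17, crate-5.
One step further: crate-12, crate-6 (5 so far).
Nothing else is reachable above crate-16; 5 in all.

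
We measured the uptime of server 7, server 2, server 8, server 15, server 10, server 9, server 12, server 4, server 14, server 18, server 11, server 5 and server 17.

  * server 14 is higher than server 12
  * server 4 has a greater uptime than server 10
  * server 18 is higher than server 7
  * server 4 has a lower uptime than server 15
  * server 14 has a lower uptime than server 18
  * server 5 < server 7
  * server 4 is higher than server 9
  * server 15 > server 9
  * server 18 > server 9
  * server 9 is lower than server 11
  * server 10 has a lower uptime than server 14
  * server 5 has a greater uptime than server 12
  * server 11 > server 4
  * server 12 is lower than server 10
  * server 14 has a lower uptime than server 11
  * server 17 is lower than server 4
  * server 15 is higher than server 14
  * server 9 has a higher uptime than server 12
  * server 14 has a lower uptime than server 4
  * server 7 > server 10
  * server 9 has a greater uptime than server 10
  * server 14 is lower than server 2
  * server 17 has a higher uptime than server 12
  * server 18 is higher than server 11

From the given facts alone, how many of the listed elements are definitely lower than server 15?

6

Directly below server 15: server 9, server 14, server 4.
One step further: server 12, server 10, server 17 (6 so far).
Nothing else is reachable below server 15; 6 in all.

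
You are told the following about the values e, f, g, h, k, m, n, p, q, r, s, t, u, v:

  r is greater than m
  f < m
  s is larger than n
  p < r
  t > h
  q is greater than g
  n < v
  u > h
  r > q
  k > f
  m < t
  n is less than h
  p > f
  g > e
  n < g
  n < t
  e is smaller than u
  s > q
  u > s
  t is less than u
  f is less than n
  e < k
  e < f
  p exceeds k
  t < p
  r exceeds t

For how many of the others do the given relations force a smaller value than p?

7

The elements the relations force below p are e, f, m, n, k, h, t — no chain reaches any other.
That is 7.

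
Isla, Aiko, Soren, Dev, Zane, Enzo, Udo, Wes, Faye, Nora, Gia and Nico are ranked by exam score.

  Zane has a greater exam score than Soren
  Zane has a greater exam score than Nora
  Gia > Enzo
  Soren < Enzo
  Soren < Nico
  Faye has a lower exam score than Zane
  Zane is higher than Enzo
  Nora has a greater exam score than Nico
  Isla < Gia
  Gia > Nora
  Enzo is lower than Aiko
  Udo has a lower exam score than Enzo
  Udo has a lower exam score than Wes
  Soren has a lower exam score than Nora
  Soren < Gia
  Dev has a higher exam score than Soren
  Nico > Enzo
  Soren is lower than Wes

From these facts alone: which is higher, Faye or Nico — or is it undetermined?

undetermined

Following every chain through Nico: above Nico we get Nora, Gia, Zane; below Nico we get Soren, Udo, Enzo.
Faye is not reached, and no chain runs the other way from Faye to Nico.
So the given relations leave the order of Nico and Faye undetermined.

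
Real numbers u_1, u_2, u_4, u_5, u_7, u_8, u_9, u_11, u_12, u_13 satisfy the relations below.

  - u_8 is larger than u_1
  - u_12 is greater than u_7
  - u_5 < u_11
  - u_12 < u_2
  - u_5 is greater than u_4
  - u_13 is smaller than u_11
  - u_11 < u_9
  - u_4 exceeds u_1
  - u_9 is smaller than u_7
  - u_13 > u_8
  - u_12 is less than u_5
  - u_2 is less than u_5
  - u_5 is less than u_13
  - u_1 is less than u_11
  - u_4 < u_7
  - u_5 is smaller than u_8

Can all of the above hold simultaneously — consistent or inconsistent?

inconsistent

We have u_9 < u_7 stated directly, yet also u_7 < u_12 < u_2 < u_5 < u_8 < u_13 < u_11 < u_9 by chaining the others — so u_7 < u_9. Contradiction.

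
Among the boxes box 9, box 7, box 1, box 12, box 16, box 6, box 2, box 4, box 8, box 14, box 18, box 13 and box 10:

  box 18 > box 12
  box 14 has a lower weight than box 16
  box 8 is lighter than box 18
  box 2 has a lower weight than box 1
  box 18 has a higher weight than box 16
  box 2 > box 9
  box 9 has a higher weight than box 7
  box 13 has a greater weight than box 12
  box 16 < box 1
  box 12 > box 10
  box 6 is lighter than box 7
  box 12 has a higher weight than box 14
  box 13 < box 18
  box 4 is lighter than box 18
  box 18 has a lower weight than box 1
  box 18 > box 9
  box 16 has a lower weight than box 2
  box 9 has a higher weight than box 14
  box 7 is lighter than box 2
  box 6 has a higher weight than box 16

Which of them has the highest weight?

box 1

box 4 is not greatest since box 4 < box 18; box 14 is not greatest since box 14 < box 16; box 8 is not greatest since box 8 < box 18; box 16 is not greatest since box 16 < box 6; box 6 is not greatest since box 6 < box 7; box 7 is not greatest since box 7 < box 2; box 10 is not greatest since box 10 < box 12; box 12 is not greatest since box 12 < box 18; box 13 is not greatest since box 13 < box 18; box 9 is not greatest since box 9 < box 18; box 2 is not greatest since box 2 < box 1; box 18 is not greatest since box 18 < box 1.
Only box 1 has nothing above it, so box 1 is the highest weight.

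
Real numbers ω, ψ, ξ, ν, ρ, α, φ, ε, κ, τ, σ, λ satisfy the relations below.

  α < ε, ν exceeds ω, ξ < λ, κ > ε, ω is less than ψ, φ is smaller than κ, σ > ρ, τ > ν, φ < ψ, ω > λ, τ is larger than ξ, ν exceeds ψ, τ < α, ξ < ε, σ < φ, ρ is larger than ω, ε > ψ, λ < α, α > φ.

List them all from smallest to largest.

Each adjacent pair is fixed by a given relation: ξ < λ; λ < ω; ω < ρ; ρ < σ; σ < φ; φ < ψ; ψ < ν; ν < τ; τ < α; α < ε; ε < κ. Chaining them end to end gives the full order.

ξ < λ < ω < ρ < σ < φ < ψ < ν < τ < α < ε < κ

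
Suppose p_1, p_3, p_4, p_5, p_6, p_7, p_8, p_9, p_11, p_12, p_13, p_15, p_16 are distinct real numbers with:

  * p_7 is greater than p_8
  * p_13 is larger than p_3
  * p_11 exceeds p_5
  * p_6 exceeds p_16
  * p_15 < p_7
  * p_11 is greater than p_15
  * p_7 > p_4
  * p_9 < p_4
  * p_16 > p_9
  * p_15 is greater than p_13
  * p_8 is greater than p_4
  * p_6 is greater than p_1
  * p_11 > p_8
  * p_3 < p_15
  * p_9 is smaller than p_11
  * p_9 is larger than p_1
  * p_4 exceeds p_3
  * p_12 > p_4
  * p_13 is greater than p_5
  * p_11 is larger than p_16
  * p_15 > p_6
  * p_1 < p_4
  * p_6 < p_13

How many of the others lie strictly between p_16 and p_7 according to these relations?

Chaining upward from p_16 reaches: p_6, p_13, p_15, p_11.
Chaining downward from p_7 reaches: p_1, p_3, p_9, p_4, p_5, p_6, p_8, p_13, p_15.
Strictly between p_16 and p_7 are those in both lists: p_6, p_13, p_15 — 3 elements.

3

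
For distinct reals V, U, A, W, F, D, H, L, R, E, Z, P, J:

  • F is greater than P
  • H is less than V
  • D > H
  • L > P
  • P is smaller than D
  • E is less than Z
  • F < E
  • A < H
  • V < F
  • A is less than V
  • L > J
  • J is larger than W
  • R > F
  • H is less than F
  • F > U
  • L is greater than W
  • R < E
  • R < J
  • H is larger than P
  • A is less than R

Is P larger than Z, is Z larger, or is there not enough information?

Chaining the given relations: P < H < F < R < E < Z.
So Z is larger.

Z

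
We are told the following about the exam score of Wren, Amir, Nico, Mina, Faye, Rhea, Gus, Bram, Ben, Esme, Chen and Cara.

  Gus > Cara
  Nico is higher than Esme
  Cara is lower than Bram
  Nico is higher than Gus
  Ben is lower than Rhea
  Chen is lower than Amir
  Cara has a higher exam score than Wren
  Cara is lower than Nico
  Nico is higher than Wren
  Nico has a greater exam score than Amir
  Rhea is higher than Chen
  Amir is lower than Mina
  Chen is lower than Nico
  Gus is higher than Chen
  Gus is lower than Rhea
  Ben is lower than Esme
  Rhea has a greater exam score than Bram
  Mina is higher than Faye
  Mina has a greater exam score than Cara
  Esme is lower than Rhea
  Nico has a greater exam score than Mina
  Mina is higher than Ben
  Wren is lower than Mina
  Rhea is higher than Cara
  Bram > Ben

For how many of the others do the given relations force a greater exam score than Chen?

The elements the relations force above Chen are Gus, Amir, Mina, Nico, Rhea — no chain reaches any other.
That is 5.

5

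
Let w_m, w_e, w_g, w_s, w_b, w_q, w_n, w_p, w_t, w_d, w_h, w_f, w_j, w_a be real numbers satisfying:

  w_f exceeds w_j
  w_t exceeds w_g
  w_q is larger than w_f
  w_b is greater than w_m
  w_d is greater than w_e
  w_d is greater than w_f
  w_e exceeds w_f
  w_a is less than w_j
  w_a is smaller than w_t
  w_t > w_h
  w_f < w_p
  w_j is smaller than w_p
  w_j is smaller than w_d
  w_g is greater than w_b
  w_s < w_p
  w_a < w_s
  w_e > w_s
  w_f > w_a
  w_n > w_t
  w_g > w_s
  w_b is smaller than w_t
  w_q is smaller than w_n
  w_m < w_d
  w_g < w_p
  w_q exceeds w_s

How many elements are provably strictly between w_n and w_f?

1

The relations place w_f below w_n. An element lies strictly between them when it is forced above w_f and also forced below w_n.
Above w_f: {w_e, w_p, w_q, w_d}. Below w_n: {w_m, w_a, w_b, w_s, w_g, w_j, w_h, w_q, w_t}.
Intersection: {w_q} — 1.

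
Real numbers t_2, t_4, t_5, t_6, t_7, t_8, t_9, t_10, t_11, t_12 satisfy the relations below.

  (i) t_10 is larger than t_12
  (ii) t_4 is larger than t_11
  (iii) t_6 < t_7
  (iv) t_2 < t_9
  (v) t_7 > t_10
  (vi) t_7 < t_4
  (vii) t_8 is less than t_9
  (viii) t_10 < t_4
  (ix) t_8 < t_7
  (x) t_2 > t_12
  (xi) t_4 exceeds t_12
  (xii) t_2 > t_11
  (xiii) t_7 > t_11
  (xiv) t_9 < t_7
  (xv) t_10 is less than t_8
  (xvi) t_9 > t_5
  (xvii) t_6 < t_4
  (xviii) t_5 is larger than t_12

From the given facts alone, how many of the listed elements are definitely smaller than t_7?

Directly below t_7: t_11, t_6, t_10, t_8, t_9.
One step further: t_12, t_2, t_5 (8 so far).
No other element is forced below t_7 by the given relations, so the count is 8.

8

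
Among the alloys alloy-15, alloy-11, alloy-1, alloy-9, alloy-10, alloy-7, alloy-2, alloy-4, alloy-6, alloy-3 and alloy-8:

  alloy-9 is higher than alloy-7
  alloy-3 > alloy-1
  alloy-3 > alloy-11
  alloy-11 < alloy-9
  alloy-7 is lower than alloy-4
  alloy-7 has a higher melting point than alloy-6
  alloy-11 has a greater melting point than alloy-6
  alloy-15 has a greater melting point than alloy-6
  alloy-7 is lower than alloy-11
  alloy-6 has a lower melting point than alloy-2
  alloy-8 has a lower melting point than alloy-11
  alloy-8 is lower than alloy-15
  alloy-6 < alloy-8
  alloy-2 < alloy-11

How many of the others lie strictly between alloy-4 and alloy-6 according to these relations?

1

Chaining upward from alloy-6 reaches: alloy-2, alloy-7, alloy-8, alloy-11, alloy-15, alloy-3, alloy-9.
Chaining downward from alloy-4 reaches: alloy-7.
Strictly between alloy-6 and alloy-4 are those in both lists: alloy-7 — 1 element.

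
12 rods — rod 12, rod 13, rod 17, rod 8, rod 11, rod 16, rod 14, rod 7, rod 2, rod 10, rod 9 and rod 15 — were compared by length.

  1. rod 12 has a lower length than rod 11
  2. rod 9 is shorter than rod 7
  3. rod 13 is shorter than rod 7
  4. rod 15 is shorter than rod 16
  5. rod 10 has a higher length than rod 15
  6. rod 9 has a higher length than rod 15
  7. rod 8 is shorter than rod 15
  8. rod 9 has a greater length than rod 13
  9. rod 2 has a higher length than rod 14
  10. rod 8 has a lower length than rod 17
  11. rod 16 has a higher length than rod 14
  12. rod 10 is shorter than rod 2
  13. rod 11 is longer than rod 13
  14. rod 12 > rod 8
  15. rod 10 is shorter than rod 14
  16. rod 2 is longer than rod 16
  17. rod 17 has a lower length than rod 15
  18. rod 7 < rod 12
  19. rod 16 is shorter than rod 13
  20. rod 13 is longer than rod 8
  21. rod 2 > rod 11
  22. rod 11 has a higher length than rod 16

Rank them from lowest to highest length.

Each adjacent pair is fixed by a given relation: rod 8 < rod 17; rod 17 < rod 15; rod 15 < rod 10; rod 10 < rod 14; rod 14 < rod 16; rod 16 < rod 13; rod 13 < rod 9; rod 9 < rod 7; rod 7 < rod 12; rod 12 < rod 11; rod 11 < rod 2. Chaining them end to end gives the full order.

rod 8 < rod 17 < rod 15 < rod 10 < rod 14 < rod 16 < rod 13 < rod 9 < rod 7 < rod 12 < rod 11 < rod 2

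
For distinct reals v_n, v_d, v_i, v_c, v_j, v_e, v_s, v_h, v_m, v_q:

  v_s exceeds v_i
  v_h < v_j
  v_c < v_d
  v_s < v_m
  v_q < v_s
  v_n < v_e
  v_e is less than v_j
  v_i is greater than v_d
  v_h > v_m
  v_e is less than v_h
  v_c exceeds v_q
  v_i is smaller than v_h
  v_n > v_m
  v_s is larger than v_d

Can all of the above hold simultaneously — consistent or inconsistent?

consistent

The single ordering v_q < v_c < v_d < v_i < v_s < v_m < v_n < v_e < v_h < v_j satisfies every listed relation, so no contradiction arises.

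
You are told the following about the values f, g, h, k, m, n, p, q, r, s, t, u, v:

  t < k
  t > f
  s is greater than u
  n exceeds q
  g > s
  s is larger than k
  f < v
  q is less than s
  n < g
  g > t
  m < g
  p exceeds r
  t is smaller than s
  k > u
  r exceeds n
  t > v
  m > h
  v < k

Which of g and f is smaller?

f

f < v and v < t give f < t.
Then t < k extends the chain to k.
With k < s: f < v < t < k < s.
Then s < g extends the chain to g.
So f < g; f is the smaller of the two.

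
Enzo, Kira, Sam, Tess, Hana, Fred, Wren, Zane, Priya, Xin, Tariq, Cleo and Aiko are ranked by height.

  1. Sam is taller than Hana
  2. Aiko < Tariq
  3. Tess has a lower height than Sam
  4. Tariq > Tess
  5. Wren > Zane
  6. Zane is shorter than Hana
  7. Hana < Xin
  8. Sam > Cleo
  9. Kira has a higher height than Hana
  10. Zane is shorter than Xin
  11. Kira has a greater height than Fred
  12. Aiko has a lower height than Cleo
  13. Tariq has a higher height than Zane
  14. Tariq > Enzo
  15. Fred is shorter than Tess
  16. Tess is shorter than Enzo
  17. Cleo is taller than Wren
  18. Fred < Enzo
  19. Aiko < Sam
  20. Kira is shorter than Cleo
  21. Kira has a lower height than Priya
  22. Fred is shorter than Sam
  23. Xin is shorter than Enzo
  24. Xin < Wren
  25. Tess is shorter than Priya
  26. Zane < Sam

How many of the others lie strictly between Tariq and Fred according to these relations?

The relations place Fred below Tariq. An element lies strictly between them when it is forced above Fred and also forced below Tariq.
Above Fred: {Tess, Enzo, Kira, Priya, Cleo, Sam}. Below Tariq: {Zane, Aiko, Hana, Tess, Xin, Enzo}.
Intersection: {Tess, Enzo} — 2.

2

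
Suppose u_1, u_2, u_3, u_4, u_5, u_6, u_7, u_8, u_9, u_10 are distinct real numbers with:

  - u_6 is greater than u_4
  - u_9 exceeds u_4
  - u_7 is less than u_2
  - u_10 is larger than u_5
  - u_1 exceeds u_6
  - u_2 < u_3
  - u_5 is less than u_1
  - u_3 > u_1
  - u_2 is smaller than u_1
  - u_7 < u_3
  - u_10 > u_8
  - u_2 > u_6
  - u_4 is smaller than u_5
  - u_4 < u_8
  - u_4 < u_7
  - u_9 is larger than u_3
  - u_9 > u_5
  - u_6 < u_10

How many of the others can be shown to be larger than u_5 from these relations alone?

Directly above u_5: u_1, u_9, u_10.
One step further: u_3 (4 so far).
No other element is forced above u_5 by the given relations, so the count is 4.

4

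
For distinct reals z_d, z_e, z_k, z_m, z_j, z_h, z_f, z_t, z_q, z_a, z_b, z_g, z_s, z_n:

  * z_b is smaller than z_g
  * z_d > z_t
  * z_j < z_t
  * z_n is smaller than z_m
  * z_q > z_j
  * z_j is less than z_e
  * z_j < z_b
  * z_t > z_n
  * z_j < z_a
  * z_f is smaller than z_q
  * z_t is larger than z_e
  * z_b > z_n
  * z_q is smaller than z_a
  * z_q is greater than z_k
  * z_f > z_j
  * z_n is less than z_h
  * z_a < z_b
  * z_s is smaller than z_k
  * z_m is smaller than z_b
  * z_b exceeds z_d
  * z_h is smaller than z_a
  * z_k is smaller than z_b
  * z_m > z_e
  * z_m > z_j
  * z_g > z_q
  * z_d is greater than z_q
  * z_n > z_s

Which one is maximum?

z_g

Chaining downward from z_g: directly below it, z_q, z_b; then z_n, z_j, z_k, z_f, z_a, z_d, z_m; then z_s, z_h, z_e, z_t.
That covers every other element, and nothing is given above z_g, so z_g is the maximum.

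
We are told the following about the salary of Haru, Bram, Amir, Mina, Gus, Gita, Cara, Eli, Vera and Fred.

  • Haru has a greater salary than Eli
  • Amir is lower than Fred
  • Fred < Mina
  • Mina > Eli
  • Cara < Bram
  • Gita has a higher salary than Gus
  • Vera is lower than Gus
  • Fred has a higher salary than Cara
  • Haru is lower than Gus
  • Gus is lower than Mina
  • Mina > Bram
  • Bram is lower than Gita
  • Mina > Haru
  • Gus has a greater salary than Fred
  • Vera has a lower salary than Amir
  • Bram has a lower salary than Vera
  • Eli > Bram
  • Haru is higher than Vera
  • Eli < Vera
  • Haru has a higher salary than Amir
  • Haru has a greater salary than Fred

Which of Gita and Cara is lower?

Cara

Cara < Bram and Bram < Eli give Cara < Eli.
With Eli < Vera: Cara < Bram < Eli < Vera.
With Vera < Amir: Cara < Bram < Eli < Vera < Amir.
With Amir < Fred: Cara < Bram < Eli < Vera < Amir < Fred.
With Fred < Haru: Cara < Bram < Eli < Vera < Amir < Fred < Haru.
With Haru < Gus: Cara < Bram < Eli < Vera < Amir < Fred < Haru < Gus.
Then Gus < Gita extends the chain to Gita.
So Cara < Gita; Cara is the lower of the two.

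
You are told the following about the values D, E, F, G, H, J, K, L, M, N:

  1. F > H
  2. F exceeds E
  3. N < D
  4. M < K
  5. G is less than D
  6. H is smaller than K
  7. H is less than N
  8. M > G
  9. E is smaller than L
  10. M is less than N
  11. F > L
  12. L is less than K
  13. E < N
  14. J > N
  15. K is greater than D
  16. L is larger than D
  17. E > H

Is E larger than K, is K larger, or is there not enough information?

K

E < N and N < D give E < D.
Then D < L extends the chain to L.
With L < K: E < N < D < L < K.
So K is larger.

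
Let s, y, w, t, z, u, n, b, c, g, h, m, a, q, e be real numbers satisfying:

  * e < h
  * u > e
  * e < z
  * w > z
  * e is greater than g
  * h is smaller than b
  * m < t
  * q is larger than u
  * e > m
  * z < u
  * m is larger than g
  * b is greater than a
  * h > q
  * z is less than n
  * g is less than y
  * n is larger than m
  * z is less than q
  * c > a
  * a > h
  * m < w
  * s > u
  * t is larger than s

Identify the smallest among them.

m is not least since g < m; e is not least since g < e; z is not least since e < z; u is not least since z < u; s is not least since u < s; w is not least since m < w; n is not least since z < n; q is not least since u < q; t is not least since m < t; h is not least since e < h; a is not least since h < a; c is not least since a < c; b is not least since a < b; y is not least since g < y.
Only g has nothing below it, so g is the smallest.

g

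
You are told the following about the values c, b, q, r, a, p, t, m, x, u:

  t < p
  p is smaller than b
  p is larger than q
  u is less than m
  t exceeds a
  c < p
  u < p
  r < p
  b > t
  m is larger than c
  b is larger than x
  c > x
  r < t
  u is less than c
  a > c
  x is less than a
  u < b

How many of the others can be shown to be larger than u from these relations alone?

6

From u the given relations immediately reach c, p, b, m.
From those, a — 5 in total.
From those, t — 6 in total.
Nothing else is reachable above u; 6 in all.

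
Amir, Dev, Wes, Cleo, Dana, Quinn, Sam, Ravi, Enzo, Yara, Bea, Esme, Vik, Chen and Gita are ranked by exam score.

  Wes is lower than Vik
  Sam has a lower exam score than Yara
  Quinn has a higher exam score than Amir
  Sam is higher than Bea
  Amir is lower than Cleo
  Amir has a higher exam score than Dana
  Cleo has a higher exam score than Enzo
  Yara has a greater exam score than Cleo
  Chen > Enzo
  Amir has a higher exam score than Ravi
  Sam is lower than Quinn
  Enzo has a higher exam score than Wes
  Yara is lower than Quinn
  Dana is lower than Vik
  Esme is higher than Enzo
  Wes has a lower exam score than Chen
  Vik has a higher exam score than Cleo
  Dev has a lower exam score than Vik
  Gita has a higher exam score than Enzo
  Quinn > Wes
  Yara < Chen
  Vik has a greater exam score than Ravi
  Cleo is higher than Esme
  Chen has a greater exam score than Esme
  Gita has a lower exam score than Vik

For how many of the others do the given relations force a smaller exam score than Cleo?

The elements the relations force below Cleo are Wes, Dana, Enzo, Esme, Ravi, Amir — no chain reaches any other.
That is 6.

6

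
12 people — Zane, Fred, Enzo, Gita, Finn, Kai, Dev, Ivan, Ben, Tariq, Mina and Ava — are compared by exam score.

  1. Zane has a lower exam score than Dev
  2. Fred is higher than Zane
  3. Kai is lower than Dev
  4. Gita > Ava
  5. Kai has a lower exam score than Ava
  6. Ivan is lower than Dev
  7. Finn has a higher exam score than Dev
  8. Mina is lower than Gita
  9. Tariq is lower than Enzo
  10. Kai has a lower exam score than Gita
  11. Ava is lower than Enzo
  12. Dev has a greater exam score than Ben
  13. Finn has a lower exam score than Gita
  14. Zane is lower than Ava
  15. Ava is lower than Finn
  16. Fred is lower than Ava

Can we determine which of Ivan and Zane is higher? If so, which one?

Following every chain through Ivan: above Ivan we get Dev, Finn, Gita.
Zane is not reached, and no chain runs the other way from Zane to Ivan.
So the given relations leave the order of Ivan and Zane undetermined.

undetermined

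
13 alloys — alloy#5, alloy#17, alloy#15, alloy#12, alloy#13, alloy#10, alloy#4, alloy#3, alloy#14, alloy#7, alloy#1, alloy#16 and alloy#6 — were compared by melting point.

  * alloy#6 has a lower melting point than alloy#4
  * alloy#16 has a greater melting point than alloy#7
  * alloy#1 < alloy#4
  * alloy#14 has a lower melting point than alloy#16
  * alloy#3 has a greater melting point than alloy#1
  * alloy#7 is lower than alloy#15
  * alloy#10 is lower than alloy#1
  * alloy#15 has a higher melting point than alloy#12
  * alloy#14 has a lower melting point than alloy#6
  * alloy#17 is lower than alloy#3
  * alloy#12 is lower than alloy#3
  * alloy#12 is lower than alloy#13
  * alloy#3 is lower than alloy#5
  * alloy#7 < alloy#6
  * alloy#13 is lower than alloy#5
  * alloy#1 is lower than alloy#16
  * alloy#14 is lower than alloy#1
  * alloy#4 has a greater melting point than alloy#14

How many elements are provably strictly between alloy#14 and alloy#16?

1

Chaining upward from alloy#14 reaches: alloy#1, alloy#6, alloy#3, alloy#4, alloy#5.
Chaining downward from alloy#16 reaches: alloy#10, alloy#1, alloy#7.
Strictly between alloy#14 and alloy#16 are those in both lists: alloy#1 — 1 element.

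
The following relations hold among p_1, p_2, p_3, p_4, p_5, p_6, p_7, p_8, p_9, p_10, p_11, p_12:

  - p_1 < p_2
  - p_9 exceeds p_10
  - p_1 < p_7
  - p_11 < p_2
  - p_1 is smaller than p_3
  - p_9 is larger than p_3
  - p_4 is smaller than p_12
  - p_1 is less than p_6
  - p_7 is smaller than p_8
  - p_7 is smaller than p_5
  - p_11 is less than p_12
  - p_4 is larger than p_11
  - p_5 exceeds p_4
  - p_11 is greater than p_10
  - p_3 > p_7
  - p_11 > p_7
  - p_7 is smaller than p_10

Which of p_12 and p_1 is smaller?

Link the given pairs in sequence: p_1 < p_7; p_7 < p_10; p_10 < p_11; p_11 < p_4; p_4 < p_12.
Chaining these gives p_1 < p_7 < p_10 < p_11 < p_4 < p_12.
So p_1 < p_12; p_1 is the smaller of the two.

p_1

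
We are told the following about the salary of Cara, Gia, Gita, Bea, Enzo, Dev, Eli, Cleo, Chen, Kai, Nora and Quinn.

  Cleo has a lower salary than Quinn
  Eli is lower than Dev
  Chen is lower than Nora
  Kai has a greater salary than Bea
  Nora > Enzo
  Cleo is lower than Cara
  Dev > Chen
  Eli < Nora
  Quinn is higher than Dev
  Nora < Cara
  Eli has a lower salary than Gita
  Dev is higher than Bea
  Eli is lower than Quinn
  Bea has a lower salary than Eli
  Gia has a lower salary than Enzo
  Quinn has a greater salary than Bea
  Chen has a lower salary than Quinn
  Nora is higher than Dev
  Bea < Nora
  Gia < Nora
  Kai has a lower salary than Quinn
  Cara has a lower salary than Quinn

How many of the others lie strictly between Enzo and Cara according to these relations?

1

The relations place Enzo below Cara. An element lies strictly between them when it is forced above Enzo and also forced below Cara.
Above Enzo: {Nora, Quinn}. Below Cara: {Cleo, Chen, Gia, Bea, Eli, Dev, Nora}.
Intersection: {Nora} — 1.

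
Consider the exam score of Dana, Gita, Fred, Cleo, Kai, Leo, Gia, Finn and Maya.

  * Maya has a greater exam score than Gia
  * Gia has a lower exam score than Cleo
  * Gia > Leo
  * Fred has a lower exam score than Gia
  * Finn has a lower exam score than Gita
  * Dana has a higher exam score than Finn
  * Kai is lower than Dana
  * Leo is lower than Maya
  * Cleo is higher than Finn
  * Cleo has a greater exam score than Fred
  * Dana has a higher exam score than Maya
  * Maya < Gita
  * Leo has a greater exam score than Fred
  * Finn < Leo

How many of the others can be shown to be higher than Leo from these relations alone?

5

The elements the relations force above Leo are Gia, Maya, Gita, Cleo, Dana — no chain reaches any other.
That is 5.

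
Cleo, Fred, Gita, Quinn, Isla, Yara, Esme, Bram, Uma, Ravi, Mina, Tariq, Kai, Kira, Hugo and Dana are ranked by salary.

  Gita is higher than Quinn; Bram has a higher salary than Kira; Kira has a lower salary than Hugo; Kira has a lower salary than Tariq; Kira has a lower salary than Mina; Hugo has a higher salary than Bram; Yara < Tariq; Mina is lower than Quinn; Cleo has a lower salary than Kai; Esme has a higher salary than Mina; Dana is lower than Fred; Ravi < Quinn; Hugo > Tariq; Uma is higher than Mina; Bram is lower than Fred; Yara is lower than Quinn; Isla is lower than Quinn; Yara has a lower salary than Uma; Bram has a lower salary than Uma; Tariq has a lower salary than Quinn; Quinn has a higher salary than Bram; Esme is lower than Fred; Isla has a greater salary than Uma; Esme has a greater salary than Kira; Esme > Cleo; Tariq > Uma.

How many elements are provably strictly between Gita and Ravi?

The relations place Ravi below Gita. An element lies strictly between them when it is forced above Ravi and also forced below Gita.
Above Ravi: {Quinn}. Below Gita: {Kira, Yara, Mina, Bram, Uma, Tariq, Isla, Quinn}.
Intersection: {Quinn} — 1.

1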